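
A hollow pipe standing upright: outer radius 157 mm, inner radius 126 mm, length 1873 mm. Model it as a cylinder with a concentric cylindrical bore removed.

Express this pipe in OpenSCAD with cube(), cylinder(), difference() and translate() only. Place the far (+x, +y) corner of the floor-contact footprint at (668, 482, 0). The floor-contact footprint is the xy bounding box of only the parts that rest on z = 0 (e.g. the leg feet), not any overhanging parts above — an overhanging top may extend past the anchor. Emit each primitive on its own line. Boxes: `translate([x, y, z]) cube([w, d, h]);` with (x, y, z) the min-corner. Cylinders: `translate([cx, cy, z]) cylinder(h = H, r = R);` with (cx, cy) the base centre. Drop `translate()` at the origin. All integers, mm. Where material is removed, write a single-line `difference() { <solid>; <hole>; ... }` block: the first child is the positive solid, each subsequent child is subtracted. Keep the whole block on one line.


difference() { translate([511, 325, 0]) cylinder(h = 1873, r = 157); translate([511, 325, 0]) cylinder(h = 1873, r = 126); }


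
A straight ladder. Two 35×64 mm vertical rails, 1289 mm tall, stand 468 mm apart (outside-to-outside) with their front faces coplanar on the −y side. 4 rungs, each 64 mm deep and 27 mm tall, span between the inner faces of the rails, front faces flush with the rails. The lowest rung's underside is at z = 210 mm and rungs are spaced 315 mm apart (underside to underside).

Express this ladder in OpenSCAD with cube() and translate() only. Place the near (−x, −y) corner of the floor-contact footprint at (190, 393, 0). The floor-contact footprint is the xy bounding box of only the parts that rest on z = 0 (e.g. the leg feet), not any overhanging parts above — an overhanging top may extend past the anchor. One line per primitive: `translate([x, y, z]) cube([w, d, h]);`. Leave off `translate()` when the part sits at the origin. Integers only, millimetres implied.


translate([190, 393, 0]) cube([35, 64, 1289]);
translate([623, 393, 0]) cube([35, 64, 1289]);
translate([225, 393, 210]) cube([398, 64, 27]);
translate([225, 393, 525]) cube([398, 64, 27]);
translate([225, 393, 840]) cube([398, 64, 27]);
translate([225, 393, 1155]) cube([398, 64, 27]);


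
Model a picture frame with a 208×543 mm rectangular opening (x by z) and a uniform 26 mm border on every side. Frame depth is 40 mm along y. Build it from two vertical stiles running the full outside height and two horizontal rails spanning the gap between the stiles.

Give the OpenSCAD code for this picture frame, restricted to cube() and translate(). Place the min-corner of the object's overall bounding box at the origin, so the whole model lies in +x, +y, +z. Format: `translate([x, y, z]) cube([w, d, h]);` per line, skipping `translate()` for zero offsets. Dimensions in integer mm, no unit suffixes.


cube([26, 40, 595]);
translate([234, 0, 0]) cube([26, 40, 595]);
translate([26, 0, 0]) cube([208, 40, 26]);
translate([26, 0, 569]) cube([208, 40, 26]);


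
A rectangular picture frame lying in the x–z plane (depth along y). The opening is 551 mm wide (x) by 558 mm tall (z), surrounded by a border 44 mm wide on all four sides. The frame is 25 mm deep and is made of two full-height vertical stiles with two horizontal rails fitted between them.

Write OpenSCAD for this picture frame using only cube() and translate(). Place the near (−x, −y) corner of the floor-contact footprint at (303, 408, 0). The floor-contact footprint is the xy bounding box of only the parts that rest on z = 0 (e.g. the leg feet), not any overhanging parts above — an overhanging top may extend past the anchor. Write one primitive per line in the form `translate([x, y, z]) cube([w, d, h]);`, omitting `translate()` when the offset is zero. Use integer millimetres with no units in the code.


translate([303, 408, 0]) cube([44, 25, 646]);
translate([898, 408, 0]) cube([44, 25, 646]);
translate([347, 408, 0]) cube([551, 25, 44]);
translate([347, 408, 602]) cube([551, 25, 44]);


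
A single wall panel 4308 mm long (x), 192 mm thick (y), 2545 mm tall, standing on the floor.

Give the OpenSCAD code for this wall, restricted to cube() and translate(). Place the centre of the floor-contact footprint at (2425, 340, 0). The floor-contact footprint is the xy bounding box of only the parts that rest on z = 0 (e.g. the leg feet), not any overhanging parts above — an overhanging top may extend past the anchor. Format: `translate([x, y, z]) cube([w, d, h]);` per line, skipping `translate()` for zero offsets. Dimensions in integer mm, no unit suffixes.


translate([271, 244, 0]) cube([4308, 192, 2545]);


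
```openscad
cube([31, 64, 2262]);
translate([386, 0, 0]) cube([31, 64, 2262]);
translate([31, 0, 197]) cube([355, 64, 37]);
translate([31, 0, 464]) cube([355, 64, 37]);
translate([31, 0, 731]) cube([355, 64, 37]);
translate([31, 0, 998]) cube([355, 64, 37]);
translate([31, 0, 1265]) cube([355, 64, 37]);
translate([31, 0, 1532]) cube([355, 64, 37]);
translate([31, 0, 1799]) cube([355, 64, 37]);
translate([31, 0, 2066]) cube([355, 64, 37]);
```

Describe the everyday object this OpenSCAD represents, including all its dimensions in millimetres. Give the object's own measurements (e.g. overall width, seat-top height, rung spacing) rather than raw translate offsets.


A straight ladder. Two 31×64 mm vertical rails, 2262 mm tall, stand 417 mm apart (outside-to-outside) with their front faces coplanar on the −y side. 8 rungs, each 64 mm deep and 37 mm tall, span between the inner faces of the rails, front faces flush with the rails. The lowest rung's underside is at z = 197 mm and rungs are spaced 267 mm apart (underside to underside).


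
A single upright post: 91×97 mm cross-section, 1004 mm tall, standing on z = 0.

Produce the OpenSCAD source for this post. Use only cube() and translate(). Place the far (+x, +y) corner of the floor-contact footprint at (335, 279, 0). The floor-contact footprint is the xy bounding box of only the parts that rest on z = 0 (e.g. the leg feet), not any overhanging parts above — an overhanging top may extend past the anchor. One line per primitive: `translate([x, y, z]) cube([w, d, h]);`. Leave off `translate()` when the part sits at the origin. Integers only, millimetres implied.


translate([244, 182, 0]) cube([91, 97, 1004]);


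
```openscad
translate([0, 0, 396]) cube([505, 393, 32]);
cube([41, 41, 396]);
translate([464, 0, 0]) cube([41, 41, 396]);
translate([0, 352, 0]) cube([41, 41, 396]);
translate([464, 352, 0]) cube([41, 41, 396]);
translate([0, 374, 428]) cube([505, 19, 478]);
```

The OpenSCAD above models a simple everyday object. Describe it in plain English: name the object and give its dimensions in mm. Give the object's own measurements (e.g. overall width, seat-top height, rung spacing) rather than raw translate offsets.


A chair. The seat is a 505×393×32 mm slab with its top at z = 428 mm, on four 41×41 mm corner legs (flush with the seat edges, standing on z = 0). A flat backrest 19 mm thick, 478 mm tall, spans the full seat width and rises from the seat top along its +y edge, rear face flush with the rear of the seat.


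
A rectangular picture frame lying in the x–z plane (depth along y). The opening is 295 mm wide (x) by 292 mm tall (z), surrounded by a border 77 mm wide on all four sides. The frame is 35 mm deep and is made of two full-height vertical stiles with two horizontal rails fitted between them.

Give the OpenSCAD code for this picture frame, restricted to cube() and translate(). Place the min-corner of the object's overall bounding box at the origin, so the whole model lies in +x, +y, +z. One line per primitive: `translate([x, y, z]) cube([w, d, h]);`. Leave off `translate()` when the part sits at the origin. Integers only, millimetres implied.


cube([77, 35, 446]);
translate([372, 0, 0]) cube([77, 35, 446]);
translate([77, 0, 0]) cube([295, 35, 77]);
translate([77, 0, 369]) cube([295, 35, 77]);


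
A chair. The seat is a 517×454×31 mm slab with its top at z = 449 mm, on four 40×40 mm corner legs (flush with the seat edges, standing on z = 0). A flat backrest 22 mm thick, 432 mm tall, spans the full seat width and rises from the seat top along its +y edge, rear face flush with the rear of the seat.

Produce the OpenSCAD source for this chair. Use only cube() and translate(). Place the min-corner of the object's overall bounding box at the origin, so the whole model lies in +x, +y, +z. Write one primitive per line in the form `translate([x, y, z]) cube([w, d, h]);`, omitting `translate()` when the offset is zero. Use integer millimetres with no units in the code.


translate([0, 0, 418]) cube([517, 454, 31]);
cube([40, 40, 418]);
translate([477, 0, 0]) cube([40, 40, 418]);
translate([0, 414, 0]) cube([40, 40, 418]);
translate([477, 414, 0]) cube([40, 40, 418]);
translate([0, 432, 449]) cube([517, 22, 432]);


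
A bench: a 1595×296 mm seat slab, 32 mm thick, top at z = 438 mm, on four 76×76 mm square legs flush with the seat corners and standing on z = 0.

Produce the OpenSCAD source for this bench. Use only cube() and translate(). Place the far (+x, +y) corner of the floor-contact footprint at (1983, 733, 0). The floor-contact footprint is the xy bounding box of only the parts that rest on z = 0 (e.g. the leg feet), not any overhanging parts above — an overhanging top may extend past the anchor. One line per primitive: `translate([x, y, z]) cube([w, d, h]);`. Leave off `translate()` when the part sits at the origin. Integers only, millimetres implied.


// leg_h = 438 − 32 = 406
translate([388, 437, 406]) cube([1595, 296, 32]);
translate([388, 437, 0]) cube([76, 76, 406]);
translate([388, 657, 0]) cube([76, 76, 406]);
translate([1907, 437, 0]) cube([76, 76, 406]);
translate([1907, 657, 0]) cube([76, 76, 406]);


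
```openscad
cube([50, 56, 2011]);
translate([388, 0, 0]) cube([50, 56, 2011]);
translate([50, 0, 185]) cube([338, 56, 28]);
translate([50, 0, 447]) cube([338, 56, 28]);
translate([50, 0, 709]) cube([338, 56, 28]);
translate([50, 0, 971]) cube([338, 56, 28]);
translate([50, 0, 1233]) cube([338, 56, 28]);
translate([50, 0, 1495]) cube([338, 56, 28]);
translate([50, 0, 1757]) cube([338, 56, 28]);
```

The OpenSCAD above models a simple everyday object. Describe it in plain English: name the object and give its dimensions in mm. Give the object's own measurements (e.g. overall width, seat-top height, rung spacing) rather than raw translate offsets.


A straight ladder. Two 50×56 mm vertical rails, 2011 mm tall, stand 438 mm apart (outside-to-outside) with their front faces coplanar on the −y side. 7 rungs, each 56 mm deep and 28 mm tall, span between the inner faces of the rails, front faces flush with the rails. The lowest rung's underside is at z = 185 mm and rungs are spaced 262 mm apart (underside to underside).


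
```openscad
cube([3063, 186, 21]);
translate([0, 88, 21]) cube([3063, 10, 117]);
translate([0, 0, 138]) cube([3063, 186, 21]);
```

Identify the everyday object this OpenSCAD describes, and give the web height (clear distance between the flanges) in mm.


An I-beam. The web height is 117 mm.

Two wide flanges with a thin centred web — an I-beam. Overall 159 mm minus two 21 mm flanges gives a web of 159 − 2·21 = 117 mm.


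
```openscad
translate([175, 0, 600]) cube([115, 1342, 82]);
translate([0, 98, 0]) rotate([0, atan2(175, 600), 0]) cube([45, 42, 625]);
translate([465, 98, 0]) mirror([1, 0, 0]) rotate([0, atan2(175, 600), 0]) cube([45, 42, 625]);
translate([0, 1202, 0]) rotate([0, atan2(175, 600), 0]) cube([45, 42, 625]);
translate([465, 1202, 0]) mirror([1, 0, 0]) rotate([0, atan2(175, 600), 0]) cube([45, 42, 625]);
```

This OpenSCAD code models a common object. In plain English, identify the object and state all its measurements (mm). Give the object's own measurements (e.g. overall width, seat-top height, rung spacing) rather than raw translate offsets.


A sawhorse. A 115×1342×82 mm beam (x, y, z) sits on two A-frame leg pairs. Each pair is two raked legs of 45×42 mm section (42 mm along y) splaying symmetrically in x. Each leg rises 600 mm vertically over 175 mm of horizontal reach and is 625 mm long along its own axis. Every leg's outer bottom edge rests on the floor and its outer top edge meets a bottom edge of the beam — the left legs (tilting toward +x) meet the beam's −x bottom edge, the right legs (their mirror images, tilting toward −x) meet its +x bottom edge — so the leg tops tuck under the beam, the beam's underside is 600 mm above the floor, and the feet are 465 mm apart outside-to-outside with the beam centred between them. The two leg pairs are set in 98 mm from either end of the beam.


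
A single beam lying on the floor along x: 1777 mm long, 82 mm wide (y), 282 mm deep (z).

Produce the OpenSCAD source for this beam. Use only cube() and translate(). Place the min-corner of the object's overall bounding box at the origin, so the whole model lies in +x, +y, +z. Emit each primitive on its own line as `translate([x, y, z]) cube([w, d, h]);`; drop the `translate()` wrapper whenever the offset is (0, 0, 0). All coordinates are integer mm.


cube([1777, 82, 282]);


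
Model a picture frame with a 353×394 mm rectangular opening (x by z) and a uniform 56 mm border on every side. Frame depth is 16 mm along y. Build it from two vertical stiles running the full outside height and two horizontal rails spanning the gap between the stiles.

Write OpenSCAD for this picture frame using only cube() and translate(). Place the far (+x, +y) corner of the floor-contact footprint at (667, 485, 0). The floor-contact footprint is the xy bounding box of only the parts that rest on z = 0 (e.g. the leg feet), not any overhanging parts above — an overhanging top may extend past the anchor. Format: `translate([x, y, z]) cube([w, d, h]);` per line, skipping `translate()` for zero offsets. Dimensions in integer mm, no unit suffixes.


translate([202, 469, 0]) cube([56, 16, 506]);
translate([611, 469, 0]) cube([56, 16, 506]);
translate([258, 469, 0]) cube([353, 16, 56]);
translate([258, 469, 450]) cube([353, 16, 56]);


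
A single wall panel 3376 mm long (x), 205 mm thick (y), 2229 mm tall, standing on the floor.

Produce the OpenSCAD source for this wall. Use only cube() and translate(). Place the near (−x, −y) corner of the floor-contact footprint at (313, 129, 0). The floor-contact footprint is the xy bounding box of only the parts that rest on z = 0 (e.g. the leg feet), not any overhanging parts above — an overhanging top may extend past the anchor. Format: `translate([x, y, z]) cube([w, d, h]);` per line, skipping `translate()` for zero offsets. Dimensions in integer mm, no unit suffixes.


translate([313, 129, 0]) cube([3376, 205, 2229]);


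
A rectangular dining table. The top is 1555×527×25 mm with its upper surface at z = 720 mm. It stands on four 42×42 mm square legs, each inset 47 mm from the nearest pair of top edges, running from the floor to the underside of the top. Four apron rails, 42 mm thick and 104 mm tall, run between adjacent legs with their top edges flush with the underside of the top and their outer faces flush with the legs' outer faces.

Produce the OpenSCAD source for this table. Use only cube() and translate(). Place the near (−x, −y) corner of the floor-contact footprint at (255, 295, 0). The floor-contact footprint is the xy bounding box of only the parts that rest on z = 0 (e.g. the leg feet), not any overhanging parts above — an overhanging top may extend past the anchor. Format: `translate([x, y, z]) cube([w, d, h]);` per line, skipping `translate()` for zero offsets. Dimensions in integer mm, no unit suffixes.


translate([208, 248, 695]) cube([1555, 527, 25]);
translate([255, 295, 0]) cube([42, 42, 695]);
translate([1674, 295, 0]) cube([42, 42, 695]);
translate([255, 686, 0]) cube([42, 42, 695]);
translate([1674, 686, 0]) cube([42, 42, 695]);
translate([297, 295, 591]) cube([1377, 42, 104]);
translate([297, 686, 591]) cube([1377, 42, 104]);
translate([255, 337, 591]) cube([42, 349, 104]);
translate([1674, 337, 591]) cube([42, 349, 104]);


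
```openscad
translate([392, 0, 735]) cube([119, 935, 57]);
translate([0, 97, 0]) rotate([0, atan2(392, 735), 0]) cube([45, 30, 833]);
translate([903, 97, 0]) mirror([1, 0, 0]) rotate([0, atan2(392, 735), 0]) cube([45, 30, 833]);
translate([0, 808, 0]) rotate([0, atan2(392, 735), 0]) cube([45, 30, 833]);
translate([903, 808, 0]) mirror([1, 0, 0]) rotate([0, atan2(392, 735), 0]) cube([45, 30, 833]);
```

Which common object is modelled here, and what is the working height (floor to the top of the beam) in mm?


A sawhorse. The overall height is 792 mm.

A beam across two mirrored pairs of raked legs — a sawhorse. The beam's underside is at z = 735 (matching the legs' vertical rise in atan2(392, 735)) and the beam is 57 mm tall, so its top is at 735 + 57 = 792 mm. The raked legs top out at the beam's underside, so that is the highest point.


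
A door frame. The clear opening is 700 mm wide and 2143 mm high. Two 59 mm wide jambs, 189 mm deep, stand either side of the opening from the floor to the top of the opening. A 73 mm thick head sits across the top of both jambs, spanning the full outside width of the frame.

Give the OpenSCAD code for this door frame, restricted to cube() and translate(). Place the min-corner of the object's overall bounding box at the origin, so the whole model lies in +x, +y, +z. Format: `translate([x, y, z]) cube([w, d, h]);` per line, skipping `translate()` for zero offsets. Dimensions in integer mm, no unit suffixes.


cube([59, 189, 2143]);
translate([759, 0, 0]) cube([59, 189, 2143]);
translate([0, 0, 2143]) cube([818, 189, 73]);


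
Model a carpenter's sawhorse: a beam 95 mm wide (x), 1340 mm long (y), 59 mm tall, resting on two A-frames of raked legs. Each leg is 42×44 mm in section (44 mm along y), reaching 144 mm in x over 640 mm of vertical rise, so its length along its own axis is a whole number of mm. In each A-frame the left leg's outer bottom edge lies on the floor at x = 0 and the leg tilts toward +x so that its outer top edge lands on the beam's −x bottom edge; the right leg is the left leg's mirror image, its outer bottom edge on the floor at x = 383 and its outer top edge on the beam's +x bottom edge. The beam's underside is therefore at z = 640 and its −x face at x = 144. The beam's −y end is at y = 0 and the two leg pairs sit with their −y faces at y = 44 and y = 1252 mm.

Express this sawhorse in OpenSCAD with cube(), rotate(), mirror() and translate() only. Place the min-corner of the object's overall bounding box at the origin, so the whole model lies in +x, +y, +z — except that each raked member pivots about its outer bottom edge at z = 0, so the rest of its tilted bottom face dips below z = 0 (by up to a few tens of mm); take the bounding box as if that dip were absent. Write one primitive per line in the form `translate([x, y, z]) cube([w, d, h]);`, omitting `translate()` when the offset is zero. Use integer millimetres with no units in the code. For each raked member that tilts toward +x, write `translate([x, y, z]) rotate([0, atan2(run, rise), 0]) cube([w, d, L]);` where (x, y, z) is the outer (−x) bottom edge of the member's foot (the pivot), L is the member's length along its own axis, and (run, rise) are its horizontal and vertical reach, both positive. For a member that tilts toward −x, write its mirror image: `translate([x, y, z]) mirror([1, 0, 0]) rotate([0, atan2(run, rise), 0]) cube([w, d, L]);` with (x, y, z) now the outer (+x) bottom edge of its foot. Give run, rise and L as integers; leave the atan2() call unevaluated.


translate([144, 0, 640]) cube([95, 1340, 59]);
translate([0, 44, 0]) rotate([0, atan2(144, 640), 0]) cube([42, 44, 656]);
translate([383, 44, 0]) mirror([1, 0, 0]) rotate([0, atan2(144, 640), 0]) cube([42, 44, 656]);
translate([0, 1252, 0]) rotate([0, atan2(144, 640), 0]) cube([42, 44, 656]);
translate([383, 1252, 0]) mirror([1, 0, 0]) rotate([0, atan2(144, 640), 0]) cube([42, 44, 656]);


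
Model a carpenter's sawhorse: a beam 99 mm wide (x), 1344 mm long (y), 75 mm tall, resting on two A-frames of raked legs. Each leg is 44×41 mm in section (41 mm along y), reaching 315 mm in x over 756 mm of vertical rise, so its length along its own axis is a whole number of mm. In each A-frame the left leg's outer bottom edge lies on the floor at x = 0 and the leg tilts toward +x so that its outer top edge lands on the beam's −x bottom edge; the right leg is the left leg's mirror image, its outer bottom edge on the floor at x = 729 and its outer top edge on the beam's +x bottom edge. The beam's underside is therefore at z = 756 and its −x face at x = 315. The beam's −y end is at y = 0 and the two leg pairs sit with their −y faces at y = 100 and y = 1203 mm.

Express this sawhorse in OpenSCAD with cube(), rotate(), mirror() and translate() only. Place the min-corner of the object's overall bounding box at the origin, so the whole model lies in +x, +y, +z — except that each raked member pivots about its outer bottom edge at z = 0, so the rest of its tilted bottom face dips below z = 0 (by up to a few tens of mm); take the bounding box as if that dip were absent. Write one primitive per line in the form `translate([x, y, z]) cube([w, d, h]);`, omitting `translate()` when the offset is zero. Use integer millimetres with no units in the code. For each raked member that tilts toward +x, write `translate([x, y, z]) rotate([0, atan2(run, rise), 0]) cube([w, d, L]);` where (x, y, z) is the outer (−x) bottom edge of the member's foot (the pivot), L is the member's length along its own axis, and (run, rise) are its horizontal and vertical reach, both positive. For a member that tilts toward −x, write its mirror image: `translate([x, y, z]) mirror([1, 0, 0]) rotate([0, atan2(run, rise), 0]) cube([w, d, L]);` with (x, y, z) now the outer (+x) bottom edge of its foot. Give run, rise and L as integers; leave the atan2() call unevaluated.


translate([315, 0, 756]) cube([99, 1344, 75]);
translate([0, 100, 0]) rotate([0, atan2(315, 756), 0]) cube([44, 41, 819]);
translate([729, 100, 0]) mirror([1, 0, 0]) rotate([0, atan2(315, 756), 0]) cube([44, 41, 819]);
translate([0, 1203, 0]) rotate([0, atan2(315, 756), 0]) cube([44, 41, 819]);
translate([729, 1203, 0]) mirror([1, 0, 0]) rotate([0, atan2(315, 756), 0]) cube([44, 41, 819]);


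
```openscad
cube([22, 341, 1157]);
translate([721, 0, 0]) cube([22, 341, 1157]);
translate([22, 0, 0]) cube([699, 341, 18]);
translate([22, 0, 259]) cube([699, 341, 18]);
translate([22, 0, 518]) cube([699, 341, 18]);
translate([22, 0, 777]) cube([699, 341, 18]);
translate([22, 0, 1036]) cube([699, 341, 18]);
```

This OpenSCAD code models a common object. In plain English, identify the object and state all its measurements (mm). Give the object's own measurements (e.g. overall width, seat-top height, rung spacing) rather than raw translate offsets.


An open bookshelf. Two side panels, each 22 mm thick, 341 mm deep and 1157 mm tall, stand 743 mm apart (outside-to-outside). Between them sit 5 shelves, each 18 mm thick and 341 mm deep, spanning the full gap between the sides. The bottom shelf rests on the floor (its underside at z = 0) and the clear gap between one shelf's top and the next shelf's underside is 241 mm.


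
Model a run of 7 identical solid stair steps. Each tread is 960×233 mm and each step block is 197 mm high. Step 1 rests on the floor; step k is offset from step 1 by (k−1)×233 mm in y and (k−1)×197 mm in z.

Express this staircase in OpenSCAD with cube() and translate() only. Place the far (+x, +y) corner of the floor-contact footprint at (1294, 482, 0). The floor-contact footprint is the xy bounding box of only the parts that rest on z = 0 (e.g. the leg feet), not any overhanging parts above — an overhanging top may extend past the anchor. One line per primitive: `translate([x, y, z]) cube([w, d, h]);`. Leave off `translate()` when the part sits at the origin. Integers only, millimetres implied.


translate([334, 249, 0]) cube([960, 233, 197]);
translate([334, 482, 197]) cube([960, 233, 197]);
translate([334, 715, 394]) cube([960, 233, 197]);
translate([334, 948, 591]) cube([960, 233, 197]);
translate([334, 1181, 788]) cube([960, 233, 197]);
translate([334, 1414, 985]) cube([960, 233, 197]);
translate([334, 1647, 1182]) cube([960, 233, 197]);


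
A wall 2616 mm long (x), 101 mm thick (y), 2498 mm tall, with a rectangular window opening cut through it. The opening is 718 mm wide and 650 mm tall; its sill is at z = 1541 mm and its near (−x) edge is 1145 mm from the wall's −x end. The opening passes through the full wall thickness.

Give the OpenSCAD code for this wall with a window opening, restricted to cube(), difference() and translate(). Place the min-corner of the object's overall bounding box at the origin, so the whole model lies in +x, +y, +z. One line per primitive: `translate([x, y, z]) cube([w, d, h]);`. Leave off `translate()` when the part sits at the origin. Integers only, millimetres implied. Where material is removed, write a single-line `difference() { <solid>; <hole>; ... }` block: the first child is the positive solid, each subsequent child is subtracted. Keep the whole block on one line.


difference() { cube([2616, 101, 2498]); translate([1145, 0, 1541]) cube([718, 101, 650]); }


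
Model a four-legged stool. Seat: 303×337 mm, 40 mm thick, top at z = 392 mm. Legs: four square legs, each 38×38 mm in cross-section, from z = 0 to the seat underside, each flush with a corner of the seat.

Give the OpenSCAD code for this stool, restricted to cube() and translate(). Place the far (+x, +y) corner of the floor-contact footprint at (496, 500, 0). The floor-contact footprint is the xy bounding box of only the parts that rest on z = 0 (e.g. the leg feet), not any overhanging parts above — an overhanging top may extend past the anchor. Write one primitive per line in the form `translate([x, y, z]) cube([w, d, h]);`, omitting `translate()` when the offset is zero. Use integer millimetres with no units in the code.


// leg_h = 392 - 40 = 352
translate([193, 163, 352]) cube([303, 337, 40]);
translate([193, 163, 0]) cube([38, 38, 352]);
translate([458, 163, 0]) cube([38, 38, 352]);
translate([193, 462, 0]) cube([38, 38, 352]);
translate([458, 462, 0]) cube([38, 38, 352]);


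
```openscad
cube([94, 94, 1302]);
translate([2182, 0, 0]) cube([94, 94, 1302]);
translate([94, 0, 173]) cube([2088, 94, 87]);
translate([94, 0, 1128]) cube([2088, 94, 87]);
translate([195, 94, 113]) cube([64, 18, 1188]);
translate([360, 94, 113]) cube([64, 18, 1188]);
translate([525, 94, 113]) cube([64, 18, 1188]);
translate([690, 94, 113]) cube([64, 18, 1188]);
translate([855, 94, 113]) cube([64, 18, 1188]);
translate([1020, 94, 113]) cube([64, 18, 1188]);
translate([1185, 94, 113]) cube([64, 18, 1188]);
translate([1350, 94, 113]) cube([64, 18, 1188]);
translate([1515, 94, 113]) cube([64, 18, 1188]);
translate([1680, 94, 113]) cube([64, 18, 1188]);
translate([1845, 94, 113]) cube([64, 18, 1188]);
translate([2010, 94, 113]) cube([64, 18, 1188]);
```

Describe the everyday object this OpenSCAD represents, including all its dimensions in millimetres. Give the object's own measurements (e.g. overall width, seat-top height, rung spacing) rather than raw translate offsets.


A fence section. Two 94×94 mm posts, 1302 mm tall, stand on the floor with a clear span of 2088 mm between their inner faces. Two horizontal rails of 94×87 mm section span the gap between the posts with their undersides at z = 173 mm and z = 1128 mm, flush with the posts' −y face. 12 pickets, each 64 mm wide, 18 mm thick and 1188 mm tall, are fixed to the +y face of the rails with their bottoms at z = 113 mm, spaced across the span with a 101 mm gap after the −x post and between neighbouring pickets, with 108 mm left before the +x post.


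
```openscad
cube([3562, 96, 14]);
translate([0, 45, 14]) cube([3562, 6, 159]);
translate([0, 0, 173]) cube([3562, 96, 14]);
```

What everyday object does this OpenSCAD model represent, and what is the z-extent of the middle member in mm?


An I-beam. The web height is 159 mm.

Two wide flanges with a thin centred web — an I-beam. Overall 187 mm minus two 14 mm flanges gives a web of 187 − 2·14 = 159 mm.


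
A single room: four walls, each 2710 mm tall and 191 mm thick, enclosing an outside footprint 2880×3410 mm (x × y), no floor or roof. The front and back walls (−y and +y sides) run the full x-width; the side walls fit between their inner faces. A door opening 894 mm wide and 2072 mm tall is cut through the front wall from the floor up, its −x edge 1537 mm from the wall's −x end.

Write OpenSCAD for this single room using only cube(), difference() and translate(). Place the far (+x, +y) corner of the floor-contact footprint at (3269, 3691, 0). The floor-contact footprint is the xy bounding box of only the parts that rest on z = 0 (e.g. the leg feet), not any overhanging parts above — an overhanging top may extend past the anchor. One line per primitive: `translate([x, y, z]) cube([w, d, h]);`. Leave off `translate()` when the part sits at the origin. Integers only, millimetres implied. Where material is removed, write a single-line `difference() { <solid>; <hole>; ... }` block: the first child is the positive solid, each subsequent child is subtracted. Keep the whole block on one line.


difference() { translate([389, 281, 0]) cube([2880, 191, 2710]); translate([1926, 281, 0]) cube([894, 191, 2072]); }
translate([389, 3500, 0]) cube([2880, 191, 2710]);
translate([389, 472, 0]) cube([191, 3028, 2710]);
translate([3078, 472, 0]) cube([191, 3028, 2710]);


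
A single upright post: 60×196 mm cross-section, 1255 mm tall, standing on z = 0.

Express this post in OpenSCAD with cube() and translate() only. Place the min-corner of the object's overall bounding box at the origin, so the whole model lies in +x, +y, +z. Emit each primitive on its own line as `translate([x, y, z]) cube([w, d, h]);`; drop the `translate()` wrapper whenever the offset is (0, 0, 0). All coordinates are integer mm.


cube([60, 196, 1255]);


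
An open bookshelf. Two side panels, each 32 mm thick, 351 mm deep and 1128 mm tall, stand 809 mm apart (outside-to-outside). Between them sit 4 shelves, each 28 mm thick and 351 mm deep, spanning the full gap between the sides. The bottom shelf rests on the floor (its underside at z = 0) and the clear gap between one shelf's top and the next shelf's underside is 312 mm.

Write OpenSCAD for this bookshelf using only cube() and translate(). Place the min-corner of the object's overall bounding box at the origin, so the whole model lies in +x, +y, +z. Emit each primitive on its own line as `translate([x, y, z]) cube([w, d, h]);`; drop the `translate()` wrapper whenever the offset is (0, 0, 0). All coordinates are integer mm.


cube([32, 351, 1128]);
translate([777, 0, 0]) cube([32, 351, 1128]);
translate([32, 0, 0]) cube([745, 351, 28]);
translate([32, 0, 340]) cube([745, 351, 28]);
translate([32, 0, 680]) cube([745, 351, 28]);
translate([32, 0, 1020]) cube([745, 351, 28]);


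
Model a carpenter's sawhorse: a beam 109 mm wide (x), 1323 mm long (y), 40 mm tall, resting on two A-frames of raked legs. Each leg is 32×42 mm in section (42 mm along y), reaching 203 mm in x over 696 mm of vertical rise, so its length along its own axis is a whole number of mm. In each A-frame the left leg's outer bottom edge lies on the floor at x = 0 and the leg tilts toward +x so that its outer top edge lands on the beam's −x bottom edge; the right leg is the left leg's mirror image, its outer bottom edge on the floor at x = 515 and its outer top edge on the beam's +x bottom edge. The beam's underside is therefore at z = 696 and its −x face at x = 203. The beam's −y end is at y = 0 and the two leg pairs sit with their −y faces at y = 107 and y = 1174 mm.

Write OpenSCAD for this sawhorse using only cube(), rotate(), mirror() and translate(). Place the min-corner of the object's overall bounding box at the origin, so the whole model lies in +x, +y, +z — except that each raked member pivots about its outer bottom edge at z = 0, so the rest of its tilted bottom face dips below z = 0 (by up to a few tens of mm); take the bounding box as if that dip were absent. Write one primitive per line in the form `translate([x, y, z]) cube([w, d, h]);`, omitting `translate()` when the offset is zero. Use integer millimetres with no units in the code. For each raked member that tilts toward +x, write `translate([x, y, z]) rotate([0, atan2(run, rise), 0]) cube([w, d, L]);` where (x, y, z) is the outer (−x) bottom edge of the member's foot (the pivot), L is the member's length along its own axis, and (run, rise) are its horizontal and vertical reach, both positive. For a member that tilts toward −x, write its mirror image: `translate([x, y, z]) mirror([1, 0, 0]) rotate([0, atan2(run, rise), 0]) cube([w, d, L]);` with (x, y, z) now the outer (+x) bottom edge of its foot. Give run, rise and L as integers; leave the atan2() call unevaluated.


translate([203, 0, 696]) cube([109, 1323, 40]);
translate([0, 107, 0]) rotate([0, atan2(203, 696), 0]) cube([32, 42, 725]);
translate([515, 107, 0]) mirror([1, 0, 0]) rotate([0, atan2(203, 696), 0]) cube([32, 42, 725]);
translate([0, 1174, 0]) rotate([0, atan2(203, 696), 0]) cube([32, 42, 725]);
translate([515, 1174, 0]) mirror([1, 0, 0]) rotate([0, atan2(203, 696), 0]) cube([32, 42, 725]);


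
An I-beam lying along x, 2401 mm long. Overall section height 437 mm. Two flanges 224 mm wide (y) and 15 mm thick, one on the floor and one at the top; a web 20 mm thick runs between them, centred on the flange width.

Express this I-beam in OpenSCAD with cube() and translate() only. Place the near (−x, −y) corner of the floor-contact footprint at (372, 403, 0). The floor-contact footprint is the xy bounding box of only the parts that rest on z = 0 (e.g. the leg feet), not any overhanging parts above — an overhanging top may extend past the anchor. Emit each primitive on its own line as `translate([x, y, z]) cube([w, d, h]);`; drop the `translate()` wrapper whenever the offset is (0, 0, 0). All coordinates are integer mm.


translate([372, 403, 0]) cube([2401, 224, 15]);
translate([372, 505, 15]) cube([2401, 20, 407]);
translate([372, 403, 422]) cube([2401, 224, 15]);


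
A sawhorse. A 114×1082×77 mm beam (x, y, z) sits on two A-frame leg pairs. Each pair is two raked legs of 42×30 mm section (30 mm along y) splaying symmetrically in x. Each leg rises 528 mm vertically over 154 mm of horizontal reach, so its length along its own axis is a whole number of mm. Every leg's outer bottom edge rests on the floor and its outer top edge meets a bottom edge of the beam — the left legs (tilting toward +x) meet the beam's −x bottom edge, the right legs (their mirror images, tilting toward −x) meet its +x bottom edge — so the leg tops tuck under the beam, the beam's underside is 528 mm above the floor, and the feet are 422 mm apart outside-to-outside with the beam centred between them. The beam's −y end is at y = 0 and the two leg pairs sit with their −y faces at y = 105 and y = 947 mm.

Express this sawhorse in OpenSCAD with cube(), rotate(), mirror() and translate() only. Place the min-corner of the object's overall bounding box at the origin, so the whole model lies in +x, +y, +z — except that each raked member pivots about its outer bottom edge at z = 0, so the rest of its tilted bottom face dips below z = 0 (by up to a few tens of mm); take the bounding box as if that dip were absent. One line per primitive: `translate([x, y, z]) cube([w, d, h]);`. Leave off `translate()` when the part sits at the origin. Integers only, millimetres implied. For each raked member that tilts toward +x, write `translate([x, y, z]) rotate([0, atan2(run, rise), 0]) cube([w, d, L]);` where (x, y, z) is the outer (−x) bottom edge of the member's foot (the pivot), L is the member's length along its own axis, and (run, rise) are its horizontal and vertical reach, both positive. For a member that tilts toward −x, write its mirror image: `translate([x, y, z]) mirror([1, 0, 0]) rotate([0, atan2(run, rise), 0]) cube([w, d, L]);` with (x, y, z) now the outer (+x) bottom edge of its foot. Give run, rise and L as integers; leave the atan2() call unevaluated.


// leg length = √(154² + 528²) = 550
// right-leg outer foot x = 2·154 + 114 = 422
// beam min-corner = (154, 0, 528)
translate([154, 0, 528]) cube([114, 1082, 77]);
translate([0, 105, 0]) rotate([0, atan2(154, 528), 0]) cube([42, 30, 550]);
translate([422, 105, 0]) mirror([1, 0, 0]) rotate([0, atan2(154, 528), 0]) cube([42, 30, 550]);
translate([0, 947, 0]) rotate([0, atan2(154, 528), 0]) cube([42, 30, 550]);
translate([422, 947, 0]) mirror([1, 0, 0]) rotate([0, atan2(154, 528), 0]) cube([42, 30, 550]);


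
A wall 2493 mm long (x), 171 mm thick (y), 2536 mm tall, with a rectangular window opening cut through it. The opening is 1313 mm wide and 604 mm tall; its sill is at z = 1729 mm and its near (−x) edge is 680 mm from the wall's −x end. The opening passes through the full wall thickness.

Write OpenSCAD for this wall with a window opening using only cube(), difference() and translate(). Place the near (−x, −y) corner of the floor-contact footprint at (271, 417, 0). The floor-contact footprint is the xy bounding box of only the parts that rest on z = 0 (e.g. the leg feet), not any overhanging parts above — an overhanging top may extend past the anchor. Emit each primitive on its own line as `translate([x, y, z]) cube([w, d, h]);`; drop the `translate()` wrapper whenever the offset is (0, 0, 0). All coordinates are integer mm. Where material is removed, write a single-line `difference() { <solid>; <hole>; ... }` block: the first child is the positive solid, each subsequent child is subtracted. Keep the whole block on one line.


difference() { translate([271, 417, 0]) cube([2493, 171, 2536]); translate([951, 417, 1729]) cube([1313, 171, 604]); }


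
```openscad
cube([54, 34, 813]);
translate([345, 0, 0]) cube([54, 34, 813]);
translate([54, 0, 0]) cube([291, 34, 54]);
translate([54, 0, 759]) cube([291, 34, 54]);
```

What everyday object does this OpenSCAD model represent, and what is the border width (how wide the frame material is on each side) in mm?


A picture frame. The border width is 54 mm.

Four thin pieces enclosing a rectangular opening — a picture frame. The two full-height stiles are 813 mm tall; the top rail sits at z = 759 and is 54 mm tall, so the border above the opening is 813 − 759 = 54 mm, matching the stile x-width.


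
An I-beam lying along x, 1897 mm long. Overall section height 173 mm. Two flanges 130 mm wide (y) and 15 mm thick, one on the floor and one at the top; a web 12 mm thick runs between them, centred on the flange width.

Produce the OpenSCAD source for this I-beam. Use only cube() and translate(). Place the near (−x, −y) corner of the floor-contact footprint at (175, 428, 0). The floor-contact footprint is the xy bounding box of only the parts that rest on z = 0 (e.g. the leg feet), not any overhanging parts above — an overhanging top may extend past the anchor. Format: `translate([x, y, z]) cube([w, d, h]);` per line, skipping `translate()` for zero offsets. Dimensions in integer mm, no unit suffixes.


translate([175, 428, 0]) cube([1897, 130, 15]);
translate([175, 487, 15]) cube([1897, 12, 143]);
translate([175, 428, 158]) cube([1897, 130, 15]);


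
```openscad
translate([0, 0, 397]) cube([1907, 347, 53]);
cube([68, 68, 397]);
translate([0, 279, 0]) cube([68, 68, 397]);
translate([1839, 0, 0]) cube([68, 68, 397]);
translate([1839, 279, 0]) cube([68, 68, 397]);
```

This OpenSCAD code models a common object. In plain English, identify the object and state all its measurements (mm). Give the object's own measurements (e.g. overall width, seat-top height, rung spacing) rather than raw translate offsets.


A long wooden bench with a 1907 mm (x) × 347 mm (y) seat, 53 mm thick, its top surface 450 mm above the floor. Four 68 mm square legs at the seat corners, flush with the edges, run from z = 0 to the seat underside.
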